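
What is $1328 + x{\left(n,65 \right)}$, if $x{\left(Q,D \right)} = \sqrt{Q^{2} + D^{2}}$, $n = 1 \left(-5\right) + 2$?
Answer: $1328 + \sqrt{4234} \approx 1393.1$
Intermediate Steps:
$n = -3$ ($n = -5 + 2 = -3$)
$x{\left(Q,D \right)} = \sqrt{D^{2} + Q^{2}}$
$1328 + x{\left(n,65 \right)} = 1328 + \sqrt{65^{2} + \left(-3\right)^{2}} = 1328 + \sqrt{4225 + 9} = 1328 + \sqrt{4234}$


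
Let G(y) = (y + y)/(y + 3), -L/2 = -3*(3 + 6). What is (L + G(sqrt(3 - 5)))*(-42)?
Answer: 84*(-28*sqrt(2) + 81*I)/(sqrt(2) - 3*I) ≈ -2283.3 - 32.398*I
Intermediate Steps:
L = 54 (L = -(-6)*(3 + 6) = -(-6)*9 = -2*(-27) = 54)
G(y) = 2*y/(3 + y) (G(y) = (2*y)/(3 + y) = 2*y/(3 + y))
(L + G(sqrt(3 - 5)))*(-42) = (54 + 2*sqrt(3 - 5)/(3 + sqrt(3 - 5)))*(-42) = (54 + 2*sqrt(-2)/(3 + sqrt(-2)))*(-42) = (54 + 2*(I*sqrt(2))/(3 + I*sqrt(2)))*(-42) = (54 + 2*I*sqrt(2)/(3 + I*sqrt(2)))*(-42) = -2268 - 84*I*sqrt(2)/(3 + I*sqrt(2))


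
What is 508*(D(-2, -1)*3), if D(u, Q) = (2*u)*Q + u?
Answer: 3048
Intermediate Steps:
D(u, Q) = u + 2*Q*u (D(u, Q) = 2*Q*u + u = u + 2*Q*u)
508*(D(-2, -1)*3) = 508*(-2*(1 + 2*(-1))*3) = 508*(-2*(1 - 2)*3) = 508*(-2*(-1)*3) = 508*(2*3) = 508*6 = 3048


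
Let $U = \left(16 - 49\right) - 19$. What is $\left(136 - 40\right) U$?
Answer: $-4992$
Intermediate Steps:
$U = -52$ ($U = -33 - 19 = -52$)
$\left(136 - 40\right) U = \left(136 - 40\right) \left(-52\right) = 96 \left(-52\right) = -4992$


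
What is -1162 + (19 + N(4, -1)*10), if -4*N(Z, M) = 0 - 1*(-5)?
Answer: -2311/2 ≈ -1155.5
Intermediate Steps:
N(Z, M) = -5/4 (N(Z, M) = -(0 - 1*(-5))/4 = -(0 + 5)/4 = -1/4*5 = -5/4)
-1162 + (19 + N(4, -1)*10) = -1162 + (19 - 5/4*10) = -1162 + (19 - 25/2) = -1162 + 13/2 = -2311/2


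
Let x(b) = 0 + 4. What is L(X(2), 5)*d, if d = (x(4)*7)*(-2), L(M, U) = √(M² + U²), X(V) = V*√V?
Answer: -56*√33 ≈ -321.70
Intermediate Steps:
X(V) = V^(3/2)
x(b) = 4
d = -56 (d = (4*7)*(-2) = 28*(-2) = -56)
L(X(2), 5)*d = √((2^(3/2))² + 5²)*(-56) = √((2*√2)² + 25)*(-56) = √(8 + 25)*(-56) = √33*(-56) = -56*√33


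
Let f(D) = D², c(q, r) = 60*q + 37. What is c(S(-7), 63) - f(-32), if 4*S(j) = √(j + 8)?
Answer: -972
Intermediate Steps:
S(j) = √(8 + j)/4 (S(j) = √(j + 8)/4 = √(8 + j)/4)
c(q, r) = 37 + 60*q
c(S(-7), 63) - f(-32) = (37 + 60*(√(8 - 7)/4)) - 1*(-32)² = (37 + 60*(√1/4)) - 1*1024 = (37 + 60*((¼)*1)) - 1024 = (37 + 60*(¼)) - 1024 = (37 + 15) - 1024 = 52 - 1024 = -972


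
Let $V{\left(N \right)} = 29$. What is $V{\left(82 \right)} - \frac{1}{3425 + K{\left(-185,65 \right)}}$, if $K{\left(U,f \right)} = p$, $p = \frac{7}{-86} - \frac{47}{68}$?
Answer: $\frac{290357865}{10012441} \approx 29.0$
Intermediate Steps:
$p = - \frac{2259}{2924}$ ($p = 7 \left(- \frac{1}{86}\right) - \frac{47}{68} = - \frac{7}{86} - \frac{47}{68} = - \frac{2259}{2924} \approx -0.77257$)
$K{\left(U,f \right)} = - \frac{2259}{2924}$
$V{\left(82 \right)} - \frac{1}{3425 + K{\left(-185,65 \right)}} = 29 - \frac{1}{3425 - \frac{2259}{2924}} = 29 - \frac{1}{\frac{10012441}{2924}} = 29 - \frac{2924}{10012441} = \frac{290357865}{10012441}$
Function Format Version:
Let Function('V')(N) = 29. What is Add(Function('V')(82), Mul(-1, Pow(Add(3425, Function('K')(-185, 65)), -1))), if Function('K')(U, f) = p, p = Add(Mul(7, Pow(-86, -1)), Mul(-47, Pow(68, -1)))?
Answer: Rational(290357865, 10012441) ≈ 29.000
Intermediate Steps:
p = Rational(-2259, 2924) (p = Add(Mul(7, Rational(-1, 86)), Mul(-47, Rational(1, 68))) = Add(Rational(-7, 86), Rational(-47, 68)) = Rational(-2259, 2924) ≈ -0.77257)
Function('K')(U, f) = Rational(-2259, 2924)
Add(Function('V')(82), Mul(-1, Pow(Add(3425, Function('K')(-185, 65)), -1))) = Add(29, Mul(-1, Pow(Add(3425, Rational(-2259, 2924)), -1))) = Add(29, Mul(-1, Pow(Rational(10012441, 2924), -1))) = Add(29, Mul(-1, Rational(2924, 10012441))) = Add(29, Rational(-2924, 10012441)) = Rational(290357865, 10012441)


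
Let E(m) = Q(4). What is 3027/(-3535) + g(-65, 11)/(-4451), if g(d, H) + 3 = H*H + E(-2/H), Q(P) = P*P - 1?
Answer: -13943332/15734285 ≈ -0.88618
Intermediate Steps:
Q(P) = -1 + P² (Q(P) = P² - 1 = -1 + P²)
E(m) = 15 (E(m) = -1 + 4² = -1 + 16 = 15)
g(d, H) = 12 + H² (g(d, H) = -3 + (H*H + 15) = -3 + (H² + 15) = -3 + (15 + H²) = 12 + H²)
3027/(-3535) + g(-65, 11)/(-4451) = 3027/(-3535) + (12 + 11²)/(-4451) = 3027*(-1/3535) + (12 + 121)*(-1/4451) = -3027/3535 + 133*(-1/4451) = -3027/3535 - 133/4451 = -13943332/15734285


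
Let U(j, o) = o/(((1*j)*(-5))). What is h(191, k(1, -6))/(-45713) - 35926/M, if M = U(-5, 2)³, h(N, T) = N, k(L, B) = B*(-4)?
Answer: -12830353422639/182852 ≈ -7.0168e+7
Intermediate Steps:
k(L, B) = -4*B
U(j, o) = -o/(5*j) (U(j, o) = o/((j*(-5))) = o/((-5*j)) = o*(-1/(5*j)) = -o/(5*j))
M = 8/15625 (M = (-⅕*2/(-5))³ = (-⅕*2*(-⅕))³ = (2/25)³ = 8/15625 ≈ 0.00051200)
h(191, k(1, -6))/(-45713) - 35926/M = 191/(-45713) - 35926/8/15625 = 191*(-1/45713) - 35926*15625/8 = -191/45713 - 280671875/4 = -12830353422639/182852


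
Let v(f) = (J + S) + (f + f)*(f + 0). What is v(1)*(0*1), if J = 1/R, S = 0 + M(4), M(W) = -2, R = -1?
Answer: 0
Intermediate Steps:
S = -2 (S = 0 - 2 = -2)
J = -1 (J = 1/(-1) = -1)
v(f) = -3 + 2*f² (v(f) = (-1 - 2) + (f + f)*(f + 0) = -3 + (2*f)*f = -3 + 2*f²)
v(1)*(0*1) = (-3 + 2*1²)*(0*1) = (-3 + 2*1)*0 = (-3 + 2)*0 = -1*0 = 0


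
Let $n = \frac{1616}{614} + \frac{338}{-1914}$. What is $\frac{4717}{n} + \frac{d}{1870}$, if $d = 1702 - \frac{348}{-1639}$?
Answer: $\frac{2124772729595794}{1105478874445} \approx 1922.0$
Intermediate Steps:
$d = \frac{2789926}{1639}$ ($d = 1702 - - \frac{348}{1639} = 1702 + \frac{348}{1639} = \frac{2789926}{1639} \approx 1702.2$)
$n = \frac{721373}{293799}$ ($n = 1616 \cdot \frac{1}{614} + 338 \left(- \frac{1}{1914}\right) = \frac{808}{307} - \frac{169}{957} = \frac{721373}{293799} \approx 2.4553$)
$\frac{4717}{n} + \frac{d}{1870} = \frac{4717}{\frac{721373}{293799}} + \frac{2789926}{1639 \cdot 1870} = 4717 \cdot \frac{293799}{721373} + \frac{2789926}{1639} \cdot \frac{1}{1870} = \frac{1385849883}{721373} + \frac{1394963}{1532465} = \frac{2124772729595794}{1105478874445}$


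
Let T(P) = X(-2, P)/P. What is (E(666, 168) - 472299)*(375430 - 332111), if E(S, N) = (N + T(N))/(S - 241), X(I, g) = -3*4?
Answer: -121734044423981/5950 ≈ -2.0459e+10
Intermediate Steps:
X(I, g) = -12
T(P) = -12/P
E(S, N) = (N - 12/N)/(-241 + S) (E(S, N) = (N - 12/N)/(S - 241) = (N - 12/N)/(-241 + S))
(E(666, 168) - 472299)*(375430 - 332111) = ((-12 + 168**2)/(168*(-241 + 666)) - 472299)*(375430 - 332111) = ((1/168)*(-12 + 28224)/425 - 472299)*43319 = ((1/168)*(1/425)*28212 - 472299)*43319 = (2351/5950 - 472299)*43319 = -2810176699/5950*43319 = -121734044423981/5950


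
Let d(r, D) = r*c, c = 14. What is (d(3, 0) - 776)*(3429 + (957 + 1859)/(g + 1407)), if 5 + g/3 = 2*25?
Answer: -1941552578/771 ≈ -2.5182e+6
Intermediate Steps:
d(r, D) = 14*r (d(r, D) = r*14 = 14*r)
g = 135 (g = -15 + 3*(2*25) = -15 + 3*50 = -15 + 150 = 135)
(d(3, 0) - 776)*(3429 + (957 + 1859)/(g + 1407)) = (14*3 - 776)*(3429 + (957 + 1859)/(135 + 1407)) = (42 - 776)*(3429 + 2816/1542) = -734*(3429 + 2816*(1/1542)) = -734*(3429 + 1408/771) = -734*2645167/771 = -1941552578/771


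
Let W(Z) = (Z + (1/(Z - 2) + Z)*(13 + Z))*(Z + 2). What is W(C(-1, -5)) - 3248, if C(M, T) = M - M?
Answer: -3261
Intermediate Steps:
C(M, T) = 0
W(Z) = (2 + Z)*(Z + (13 + Z)*(Z + 1/(-2 + Z))) (W(Z) = (Z + (1/(-2 + Z) + Z)*(13 + Z))*(2 + Z) = (Z + (Z + 1/(-2 + Z))*(13 + Z))*(2 + Z) = (Z + (13 + Z)*(Z + 1/(-2 + Z)))*(2 + Z) = (2 + Z)*(Z + (13 + Z)*(Z + 1/(-2 + Z))))
W(C(-1, -5)) - 3248 = (26 + 0**4 - 41*0 - 3*0**2 + 14*0**3)/(-2 + 0) - 3248 = (26 + 0 + 0 - 3*0 + 14*0)/(-2) - 3248 = -(26 + 0 + 0 + 0 + 0)/2 - 3248 = -1/2*26 - 3248 = -13 - 3248 = -3261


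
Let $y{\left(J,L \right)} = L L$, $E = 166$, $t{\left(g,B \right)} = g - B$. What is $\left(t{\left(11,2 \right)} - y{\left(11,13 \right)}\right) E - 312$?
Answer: $-26872$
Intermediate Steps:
$y{\left(J,L \right)} = L^{2}$
$\left(t{\left(11,2 \right)} - y{\left(11,13 \right)}\right) E - 312 = \left(\left(11 - 2\right) - 13^{2}\right) 166 - 312 = \left(\left(11 - 2\right) - 169\right) 166 - 312 = \left(9 - 169\right) 166 - 312 = \left(-160\right) 166 - 312 = -26560 - 312 = -26872$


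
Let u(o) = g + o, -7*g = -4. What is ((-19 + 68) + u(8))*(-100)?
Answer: -40300/7 ≈ -5757.1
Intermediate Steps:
g = 4/7 (g = -⅐*(-4) = 4/7 ≈ 0.57143)
u(o) = 4/7 + o
((-19 + 68) + u(8))*(-100) = ((-19 + 68) + (4/7 + 8))*(-100) = (49 + 60/7)*(-100) = (403/7)*(-100) = -40300/7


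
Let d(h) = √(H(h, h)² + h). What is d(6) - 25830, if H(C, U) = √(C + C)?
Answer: -25830 + 3*√2 ≈ -25826.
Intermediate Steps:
H(C, U) = √2*√C (H(C, U) = √(2*C) = √2*√C)
d(h) = √3*√h (d(h) = √((√2*√h)² + h) = √(2*h + h) = √(3*h) = √3*√h)
d(6) - 25830 = √3*√6 - 25830 = 3*√2 - 25830 = -25830 + 3*√2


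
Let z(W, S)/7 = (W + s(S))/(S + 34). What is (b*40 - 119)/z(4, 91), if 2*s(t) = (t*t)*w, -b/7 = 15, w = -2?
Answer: 77125/8277 ≈ 9.3180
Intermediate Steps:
b = -105 (b = -7*15 = -105)
s(t) = -t**2 (s(t) = ((t*t)*(-2))/2 = (t**2*(-2))/2 = (-2*t**2)/2 = -t**2)
z(W, S) = 7*(W - S**2)/(34 + S) (z(W, S) = 7*((W - S**2)/(S + 34)) = 7*((W - S**2)/(34 + S)) = 7*(W - S**2)/(34 + S))
(b*40 - 119)/z(4, 91) = (-105*40 - 119)/((7*(4 - 1*91**2)/(34 + 91))) = (-4200 - 119)/((7*(4 - 1*8281)/125)) = -4319*125/(7*(4 - 8281)) = -4319/(7*(1/125)*(-8277)) = -4319/(-57939/125) = -4319*(-125/57939) = 77125/8277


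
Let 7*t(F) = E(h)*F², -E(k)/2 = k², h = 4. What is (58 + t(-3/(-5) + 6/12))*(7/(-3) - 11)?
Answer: -73456/105 ≈ -699.58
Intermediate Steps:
E(k) = -2*k²
t(F) = -32*F²/7 (t(F) = ((-2*4²)*F²)/7 = ((-2*16)*F²)/7 = (-32*F²)/7 = -32*F²/7)
(58 + t(-3/(-5) + 6/12))*(7/(-3) - 11) = (58 - 32*(-3/(-5) + 6/12)²/7)*(7/(-3) - 11) = (58 - 32*(-3*(-⅕) + 6*(1/12))²/7)*(7*(-⅓) - 11) = (58 - 32*(⅗ + ½)²/7)*(-7/3 - 11) = (58 - 32*(11/10)²/7)*(-40/3) = (58 - 32/7*121/100)*(-40/3) = (58 - 968/175)*(-40/3) = (9182/175)*(-40/3) = -73456/105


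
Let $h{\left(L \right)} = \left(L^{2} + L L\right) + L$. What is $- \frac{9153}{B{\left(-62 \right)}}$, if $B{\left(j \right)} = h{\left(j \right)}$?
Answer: $- \frac{3051}{2542} \approx -1.2002$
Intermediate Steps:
$h{\left(L \right)} = L + 2 L^{2}$ ($h{\left(L \right)} = \left(L^{2} + L^{2}\right) + L = 2 L^{2} + L = L + 2 L^{2}$)
$B{\left(j \right)} = j \left(1 + 2 j\right)$
$- \frac{9153}{B{\left(-62 \right)}} = - \frac{9153}{\left(-62\right) \left(1 + 2 \left(-62\right)\right)} = - \frac{9153}{\left(-62\right) \left(1 - 124\right)} = - \frac{9153}{\left(-62\right) \left(-123\right)} = - \frac{9153}{7626} = \left(-9153\right) \frac{1}{7626} = - \frac{3051}{2542}$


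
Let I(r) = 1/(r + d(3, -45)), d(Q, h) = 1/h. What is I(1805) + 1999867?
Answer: 162437197253/81224 ≈ 1.9999e+6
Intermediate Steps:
I(r) = 1/(-1/45 + r) (I(r) = 1/(r + 1/(-45)) = 1/(r - 1/45) = 1/(-1/45 + r))
I(1805) + 1999867 = 45/(-1 + 45*1805) + 1999867 = 45/(-1 + 81225) + 1999867 = 45/81224 + 1999867 = 162437197253/81224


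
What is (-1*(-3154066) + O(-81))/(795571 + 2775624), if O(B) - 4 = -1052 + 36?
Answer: 3153054/3571195 ≈ 0.88291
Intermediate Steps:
O(B) = -1012 (O(B) = 4 + (-1052 + 36) = 4 - 1016 = -1012)
(-1*(-3154066) + O(-81))/(795571 + 2775624) = (-1*(-3154066) - 1012)/(795571 + 2775624) = (3154066 - 1012)/3571195 = 3153054*(1/3571195) = 3153054/3571195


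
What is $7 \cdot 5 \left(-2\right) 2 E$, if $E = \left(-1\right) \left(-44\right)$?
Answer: $-6160$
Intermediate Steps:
$E = 44$
$7 \cdot 5 \left(-2\right) 2 E = 7 \cdot 5 \left(-2\right) 2 \cdot 44 = 7 \left(\left(-10\right) 2\right) 44 = 7 \left(-20\right) 44 = \left(-140\right) 44 = -6160$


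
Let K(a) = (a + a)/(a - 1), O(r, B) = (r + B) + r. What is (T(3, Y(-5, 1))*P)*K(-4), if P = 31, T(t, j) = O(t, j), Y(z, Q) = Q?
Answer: 1736/5 ≈ 347.20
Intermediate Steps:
O(r, B) = B + 2*r (O(r, B) = (B + r) + r = B + 2*r)
T(t, j) = j + 2*t
K(a) = 2*a/(-1 + a) (K(a) = (2*a)/(-1 + a) = 2*a/(-1 + a))
(T(3, Y(-5, 1))*P)*K(-4) = ((1 + 2*3)*31)*(2*(-4)/(-1 - 4)) = ((1 + 6)*31)*(2*(-4)/(-5)) = (7*31)*(2*(-4)*(-1/5)) = 217*(8/5) = 1736/5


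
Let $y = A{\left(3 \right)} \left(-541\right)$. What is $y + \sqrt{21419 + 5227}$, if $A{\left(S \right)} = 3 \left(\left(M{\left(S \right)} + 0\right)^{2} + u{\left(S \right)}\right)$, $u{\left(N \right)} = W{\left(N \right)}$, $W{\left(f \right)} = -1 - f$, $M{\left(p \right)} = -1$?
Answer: $4869 + \sqrt{26646} \approx 5032.2$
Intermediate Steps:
$u{\left(N \right)} = -1 - N$
$A{\left(S \right)} = - 3 S$ ($A{\left(S \right)} = 3 \left(\left(-1 + 0\right)^{2} - \left(1 + S\right)\right) = 3 \left(\left(-1\right)^{2} - \left(1 + S\right)\right) = 3 \left(1 - \left(1 + S\right)\right) = 3 \left(- S\right) = - 3 S$)
$y = 4869$ ($y = \left(-3\right) 3 \left(-541\right) = \left(-9\right) \left(-541\right) = 4869$)
$y + \sqrt{21419 + 5227} = 4869 + \sqrt{21419 + 5227} = 4869 + \sqrt{26646}$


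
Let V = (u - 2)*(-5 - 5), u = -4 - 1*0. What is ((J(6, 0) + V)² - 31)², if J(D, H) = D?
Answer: 18705625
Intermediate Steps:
u = -4 (u = -4 + 0 = -4)
V = 60 (V = (-4 - 2)*(-5 - 5) = -6*(-10) = 60)
((J(6, 0) + V)² - 31)² = ((6 + 60)² - 31)² = (66² - 31)² = (4356 - 31)² = 4325² = 18705625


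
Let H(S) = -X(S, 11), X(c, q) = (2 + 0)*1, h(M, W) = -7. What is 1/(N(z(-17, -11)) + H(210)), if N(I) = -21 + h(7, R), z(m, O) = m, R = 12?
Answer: -1/30 ≈ -0.033333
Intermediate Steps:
X(c, q) = 2 (X(c, q) = 2*1 = 2)
H(S) = -2 (H(S) = -1*2 = -2)
N(I) = -28 (N(I) = -21 - 7 = -28)
1/(N(z(-17, -11)) + H(210)) = 1/(-28 - 2) = 1/(-30) = -1/30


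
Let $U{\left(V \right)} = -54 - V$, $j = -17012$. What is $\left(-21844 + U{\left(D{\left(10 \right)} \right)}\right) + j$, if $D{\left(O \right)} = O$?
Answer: $-38920$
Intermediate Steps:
$\left(-21844 + U{\left(D{\left(10 \right)} \right)}\right) + j = \left(-21844 - 64\right) - 17012 = -21908 - 17012 = -38920$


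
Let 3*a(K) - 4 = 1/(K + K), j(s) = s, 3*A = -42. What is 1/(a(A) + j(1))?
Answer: 28/65 ≈ 0.43077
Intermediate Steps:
A = -14 (A = (1/3)*(-42) = -14)
a(K) = 4/3 + 1/(6*K) (a(K) = 4/3 + 1/(3*(K + K)) = 4/3 + 1/(3*((2*K))) = 4/3 + (1/(2*K))/3 = 4/3 + 1/(6*K))
1/(a(A) + j(1)) = 1/((1/6)*(1 + 8*(-14))/(-14) + 1) = 1/((1/6)*(-1/14)*(1 - 112) + 1) = 1/((1/6)*(-1/14)*(-111) + 1) = 1/(37/28 + 1) = 1/(65/28) = 28/65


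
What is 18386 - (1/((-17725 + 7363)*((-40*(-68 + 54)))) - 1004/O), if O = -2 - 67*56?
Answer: 200251983256277/10891705440 ≈ 18386.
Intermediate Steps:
O = -3754 (O = -2 - 3752 = -3754)
18386 - (1/((-17725 + 7363)*((-40*(-68 + 54)))) - 1004/O) = 18386 - (1/((-17725 + 7363)*((-40*(-68 + 54)))) - 1004/(-3754)) = 18386 - (1/((-10362)*((-40*(-14)))) - 1004*(-1/3754)) = 18386 - (-1/10362/560 + 502/1877) = 18386 - (-1/10362*1/560 + 502/1877) = 18386 - (-1/5802720 + 502/1877) = 18386 - 1*2912963563/10891705440 = 18386 - 2912963563/10891705440 = 200251983256277/10891705440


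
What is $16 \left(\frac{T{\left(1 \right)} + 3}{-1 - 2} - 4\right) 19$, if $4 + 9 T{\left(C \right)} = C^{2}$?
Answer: $- \frac{13376}{9} \approx -1486.2$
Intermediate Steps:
$T{\left(C \right)} = - \frac{4}{9} + \frac{C^{2}}{9}$
$16 \left(\frac{T{\left(1 \right)} + 3}{-1 - 2} - 4\right) 19 = 16 \left(\frac{\left(- \frac{4}{9} + \frac{1^{2}}{9}\right) + 3}{-1 - 2} - 4\right) 19 = 16 \left(\frac{\left(- \frac{4}{9} + \frac{1}{9} \cdot 1\right) + 3}{-3} - 4\right) 19 = 16 \left(\left(\left(- \frac{4}{9} + \frac{1}{9}\right) + 3\right) \left(- \frac{1}{3}\right) - 4\right) 19 = 16 \left(\left(- \frac{1}{3} + 3\right) \left(- \frac{1}{3}\right) - 4\right) 19 = 16 \left(\frac{8}{3} \left(- \frac{1}{3}\right) - 4\right) 19 = 16 \left(- \frac{8}{9} - 4\right) 19 = 16 \left(- \frac{44}{9}\right) 19 = \left(- \frac{704}{9}\right) 19 = - \frac{13376}{9}$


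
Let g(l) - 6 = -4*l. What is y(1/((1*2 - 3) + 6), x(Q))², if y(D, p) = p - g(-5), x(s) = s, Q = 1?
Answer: 625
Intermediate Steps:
g(l) = 6 - 4*l
y(D, p) = -26 + p (y(D, p) = p - (6 - 4*(-5)) = p - (6 + 20) = p - 1*26 = p - 26 = -26 + p)
y(1/((1*2 - 3) + 6), x(Q))² = (-26 + 1)² = (-25)² = 625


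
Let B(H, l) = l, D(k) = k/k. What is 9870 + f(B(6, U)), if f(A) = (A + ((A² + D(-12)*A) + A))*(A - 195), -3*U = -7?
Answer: 201754/27 ≈ 7472.4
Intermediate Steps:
U = 7/3 (U = -⅓*(-7) = 7/3 ≈ 2.3333)
D(k) = 1
f(A) = (-195 + A)*(A² + 3*A) (f(A) = (A + ((A² + 1*A) + A))*(A - 195) = (A + ((A² + A) + A))*(-195 + A) = (A + ((A + A²) + A))*(-195 + A) = (A + (A² + 2*A))*(-195 + A) = (A² + 3*A)*(-195 + A) = (-195 + A)*(A² + 3*A))
9870 + f(B(6, U)) = 9870 + 7*(-585 + (7/3)² - 192*7/3)/3 = 9870 + 7*(-585 + 49/9 - 448)/3 = 9870 + (7/3)*(-9248/9) = 9870 - 64736/27 = 201754/27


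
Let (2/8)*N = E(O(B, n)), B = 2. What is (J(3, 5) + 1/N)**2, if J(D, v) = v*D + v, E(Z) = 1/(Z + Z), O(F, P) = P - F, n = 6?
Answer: 484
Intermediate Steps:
E(Z) = 1/(2*Z)
J(D, v) = v + D*v (J(D, v) = D*v + v = v + D*v)
N = 1/2 (N = 4*(1/(2*(6 - 1*2))) = 4*(1/(2*(6 - 2))) = 4*((1/2)/4) = 4*((1/2)*(1/4)) = 4*(1/8) = 1/2 ≈ 0.50000)
(J(3, 5) + 1/N)**2 = (5*(1 + 3) + 1/(1/2))**2 = (5*4 + 2)**2 = (20 + 2)**2 = 22**2 = 484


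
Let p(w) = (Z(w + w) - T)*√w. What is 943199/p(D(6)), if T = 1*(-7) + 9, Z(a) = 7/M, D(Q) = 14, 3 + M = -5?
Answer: -3772796*√14/161 ≈ -87680.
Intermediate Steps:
M = -8 (M = -3 - 5 = -8)
Z(a) = -7/8 (Z(a) = 7/(-8) = 7*(-⅛) = -7/8)
T = 2 (T = -7 + 9 = 2)
p(w) = -23*√w/8 (p(w) = (-7/8 - 1*2)*√w = (-7/8 - 2)*√w = -23*√w/8)
943199/p(D(6)) = 943199/((-23*√14/8)) = 943199*(-4*√14/161) = -3772796*√14/161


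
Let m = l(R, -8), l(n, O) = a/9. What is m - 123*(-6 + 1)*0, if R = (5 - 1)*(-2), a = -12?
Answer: -4/3 ≈ -1.3333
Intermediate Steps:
R = -8 (R = 4*(-2) = -8)
l(n, O) = -4/3 (l(n, O) = -12/9 = -12*1/9 = -4/3)
m = -4/3 ≈ -1.3333
m - 123*(-6 + 1)*0 = -4/3 - 123*(-6 + 1)*0 = -4/3 - (-615)*0 = -4/3 - 123*0 = -4/3 + 0 = -4/3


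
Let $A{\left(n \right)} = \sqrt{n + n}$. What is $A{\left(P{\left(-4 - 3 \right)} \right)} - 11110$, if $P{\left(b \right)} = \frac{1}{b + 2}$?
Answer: $-11110 + \frac{i \sqrt{10}}{5} \approx -11110.0 + 0.63246 i$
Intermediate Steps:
$P{\left(b \right)} = \frac{1}{2 + b}$
$A{\left(n \right)} = \sqrt{2} \sqrt{n}$ ($A{\left(n \right)} = \sqrt{2 n} = \sqrt{2} \sqrt{n}$)
$A{\left(P{\left(-4 - 3 \right)} \right)} - 11110 = \sqrt{2} \sqrt{\frac{1}{2 - 7}} - 11110 = \sqrt{2} \sqrt{\frac{1}{-5}} - 11110 = \sqrt{2} \sqrt{- \frac{1}{5}} - 11110 = \sqrt{2} \frac{i \sqrt{5}}{5} - 11110 = \frac{i \sqrt{10}}{5} - 11110 = -11110 + \frac{i \sqrt{10}}{5}$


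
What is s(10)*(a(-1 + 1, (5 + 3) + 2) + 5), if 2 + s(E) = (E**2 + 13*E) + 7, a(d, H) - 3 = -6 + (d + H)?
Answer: 2820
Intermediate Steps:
a(d, H) = -3 + H + d (a(d, H) = 3 + (-6 + (d + H)) = 3 + (-6 + (H + d)) = 3 + (-6 + H + d) = -3 + H + d)
s(E) = 5 + E**2 + 13*E (s(E) = -2 + ((E**2 + 13*E) + 7) = -2 + (7 + E**2 + 13*E) = 5 + E**2 + 13*E)
s(10)*(a(-1 + 1, (5 + 3) + 2) + 5) = (5 + 10**2 + 13*10)*((-3 + ((5 + 3) + 2) + (-1 + 1)) + 5) = (5 + 100 + 130)*((-3 + (8 + 2) + 0) + 5) = 235*((-3 + 10 + 0) + 5) = 235*(7 + 5) = 235*12 = 2820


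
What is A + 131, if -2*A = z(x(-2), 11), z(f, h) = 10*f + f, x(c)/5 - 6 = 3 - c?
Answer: -343/2 ≈ -171.50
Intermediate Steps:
x(c) = 45 - 5*c (x(c) = 30 + 5*(3 - c) = 30 + (15 - 5*c) = 45 - 5*c)
z(f, h) = 11*f
A = -605/2 (A = -11*(45 - 5*(-2))/2 = -11*(45 + 10)/2 = -11*55/2 = -1/2*605 = -605/2 ≈ -302.50)
A + 131 = -605/2 + 131 = -343/2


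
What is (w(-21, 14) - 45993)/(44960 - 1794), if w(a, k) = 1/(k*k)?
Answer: -47197/44296 ≈ -1.0655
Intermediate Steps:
w(a, k) = k⁻² (w(a, k) = 1/(k²) = k⁻²)
(w(-21, 14) - 45993)/(44960 - 1794) = (14⁻² - 45993)/(44960 - 1794) = (1/196 - 45993)/43166 = -9014627/196*1/43166 = -47197/44296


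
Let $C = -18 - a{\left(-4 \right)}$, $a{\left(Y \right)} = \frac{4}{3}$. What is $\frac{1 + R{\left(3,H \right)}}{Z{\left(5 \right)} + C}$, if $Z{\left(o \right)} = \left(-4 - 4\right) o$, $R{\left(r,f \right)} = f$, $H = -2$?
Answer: $\frac{3}{178} \approx 0.016854$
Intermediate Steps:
$a{\left(Y \right)} = \frac{4}{3}$ ($a{\left(Y \right)} = 4 \cdot \frac{1}{3} = \frac{4}{3}$)
$C = - \frac{58}{3}$ ($C = -18 - \frac{4}{3} = - \frac{58}{3} \approx -19.333$)
$Z{\left(o \right)} = - 8 o$
$\frac{1 + R{\left(3,H \right)}}{Z{\left(5 \right)} + C} = \frac{1 - 2}{\left(-8\right) 5 - \frac{58}{3}} = \frac{1}{-40 - \frac{58}{3}} \left(-1\right) = \frac{1}{- \frac{178}{3}} \left(-1\right) = \left(- \frac{3}{178}\right) \left(-1\right) = \frac{3}{178}$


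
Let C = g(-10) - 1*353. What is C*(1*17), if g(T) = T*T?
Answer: -4301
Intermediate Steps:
g(T) = T²
C = -253 (C = (-10)² - 1*353 = 100 - 353 = -253)
C*(1*17) = -253*17 = -4301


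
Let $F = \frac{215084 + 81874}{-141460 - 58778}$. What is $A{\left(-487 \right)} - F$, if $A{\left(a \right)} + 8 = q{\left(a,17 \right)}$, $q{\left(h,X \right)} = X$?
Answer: $\frac{349850}{33373} \approx 10.483$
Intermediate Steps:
$A{\left(a \right)} = 9$ ($A{\left(a \right)} = -8 + 17 = 9$)
$F = - \frac{49493}{33373}$ ($F = \frac{296958}{-200238} = 296958 \left(- \frac{1}{200238}\right) = - \frac{49493}{33373} \approx -1.483$)
$A{\left(-487 \right)} - F = 9 - - \frac{49493}{33373} = 9 + \frac{49493}{33373} = \frac{349850}{33373}$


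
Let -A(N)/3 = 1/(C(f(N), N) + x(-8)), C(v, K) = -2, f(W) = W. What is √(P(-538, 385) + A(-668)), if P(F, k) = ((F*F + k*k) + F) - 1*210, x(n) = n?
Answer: √43692130/10 ≈ 661.00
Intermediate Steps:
P(F, k) = -210 + F + F² + k² (P(F, k) = ((F² + k²) + F) - 210 = (F + F² + k²) - 210 = -210 + F + F² + k²)
A(N) = 3/10 (A(N) = -3/(-2 - 8) = -3/(-10) = -3*(-⅒) = 3/10)
√(P(-538, 385) + A(-668)) = √((-210 - 538 + (-538)² + 385²) + 3/10) = √((-210 - 538 + 289444 + 148225) + 3/10) = √(436921 + 3/10) = √(4369213/10) = √43692130/10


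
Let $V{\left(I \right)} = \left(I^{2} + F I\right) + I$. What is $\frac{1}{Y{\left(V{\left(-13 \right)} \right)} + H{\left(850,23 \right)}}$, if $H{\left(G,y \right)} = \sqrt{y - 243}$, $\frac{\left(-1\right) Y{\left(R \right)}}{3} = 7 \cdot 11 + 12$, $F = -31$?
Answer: $- \frac{267}{71509} - \frac{2 i \sqrt{55}}{71509} \approx -0.0037338 - 0.00020742 i$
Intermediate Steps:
$V{\left(I \right)} = I^{2} - 30 I$ ($V{\left(I \right)} = \left(I^{2} - 31 I\right) + I = I^{2} - 30 I$)
$Y{\left(R \right)} = -267$ ($Y{\left(R \right)} = - 3 \left(7 \cdot 11 + 12\right) = - 3 \left(77 + 12\right) = \left(-3\right) 89 = -267$)
$H{\left(G,y \right)} = \sqrt{-243 + y}$
$\frac{1}{Y{\left(V{\left(-13 \right)} \right)} + H{\left(850,23 \right)}} = \frac{1}{-267 + \sqrt{-243 + 23}} = \frac{1}{-267 + \sqrt{-220}} = \frac{1}{-267 + 2 i \sqrt{55}}$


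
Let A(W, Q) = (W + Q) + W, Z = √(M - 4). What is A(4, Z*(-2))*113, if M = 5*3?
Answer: 904 - 226*√11 ≈ 154.44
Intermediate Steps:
M = 15
Z = √11 (Z = √(15 - 4) = √11 ≈ 3.3166)
A(W, Q) = Q + 2*W (A(W, Q) = (Q + W) + W = Q + 2*W)
A(4, Z*(-2))*113 = (√11*(-2) + 2*4)*113 = (-2*√11 + 8)*113 = (8 - 2*√11)*113 = 904 - 226*√11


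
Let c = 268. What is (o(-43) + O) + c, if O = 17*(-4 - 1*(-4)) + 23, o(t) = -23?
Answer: 268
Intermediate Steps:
O = 23 (O = 17*(-4 + 4) + 23 = 17*0 + 23 = 0 + 23 = 23)
(o(-43) + O) + c = (-23 + 23) + 268 = 0 + 268 = 268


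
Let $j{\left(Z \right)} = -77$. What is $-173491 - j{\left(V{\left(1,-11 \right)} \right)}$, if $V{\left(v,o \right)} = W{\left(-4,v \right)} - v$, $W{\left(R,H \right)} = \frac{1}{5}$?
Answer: $-173414$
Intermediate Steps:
$W{\left(R,H \right)} = \frac{1}{5}$
$V{\left(v,o \right)} = \frac{1}{5} - v$
$-173491 - j{\left(V{\left(1,-11 \right)} \right)} = -173491 - -77 = -173491 + 77 = -173414$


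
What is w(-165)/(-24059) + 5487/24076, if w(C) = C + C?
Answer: 139956813/579244484 ≈ 0.24162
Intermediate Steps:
w(C) = 2*C
w(-165)/(-24059) + 5487/24076 = (2*(-165))/(-24059) + 5487/24076 = -330*(-1/24059) + 5487*(1/24076) = 330/24059 + 5487/24076 = 139956813/579244484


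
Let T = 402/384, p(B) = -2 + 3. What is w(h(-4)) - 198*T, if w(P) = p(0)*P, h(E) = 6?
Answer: -6441/32 ≈ -201.28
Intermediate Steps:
p(B) = 1
T = 67/64 (T = 402*(1/384) = 67/64 ≈ 1.0469)
w(P) = P (w(P) = 1*P = P)
w(h(-4)) - 198*T = 6 - 198*67/64 = 6 - 6633/32 = -6441/32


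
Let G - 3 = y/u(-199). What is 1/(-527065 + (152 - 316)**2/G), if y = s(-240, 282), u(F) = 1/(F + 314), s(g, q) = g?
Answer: -27597/14545439701 ≈ -1.8973e-6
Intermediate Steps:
u(F) = 1/(314 + F)
y = -240
G = -27597 (G = 3 - 240/(1/(314 - 199)) = 3 - 240/(1/115) = 3 - 240/1/115 = 3 - 240*115 = 3 - 27600 = -27597)
1/(-527065 + (152 - 316)**2/G) = 1/(-527065 + (152 - 316)**2/(-27597)) = 1/(-527065 + (-164)**2*(-1/27597)) = 1/(-527065 + 26896*(-1/27597)) = 1/(-527065 - 26896/27597) = 1/(-14545439701/27597) = -27597/14545439701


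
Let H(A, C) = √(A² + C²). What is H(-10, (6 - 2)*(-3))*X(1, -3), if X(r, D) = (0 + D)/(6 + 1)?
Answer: -6*√61/7 ≈ -6.6945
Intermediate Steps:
X(r, D) = D/7
H(-10, (6 - 2)*(-3))*X(1, -3) = √((-10)² + ((6 - 2)*(-3))²)*((⅐)*(-3)) = √(100 + (4*(-3))²)*(-3/7) = √(100 + (-12)²)*(-3/7) = √(100 + 144)*(-3/7) = √244*(-3/7) = (2*√61)*(-3/7) = -6*√61/7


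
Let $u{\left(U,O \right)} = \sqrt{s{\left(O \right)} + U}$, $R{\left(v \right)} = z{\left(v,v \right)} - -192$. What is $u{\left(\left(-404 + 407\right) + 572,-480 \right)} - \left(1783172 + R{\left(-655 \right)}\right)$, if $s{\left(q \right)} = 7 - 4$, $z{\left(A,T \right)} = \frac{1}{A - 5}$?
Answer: $- \frac{1177020239}{660} + 17 \sqrt{2} \approx -1.7833 \cdot 10^{6}$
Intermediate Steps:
$z{\left(A,T \right)} = \frac{1}{-5 + A}$
$R{\left(v \right)} = 192 + \frac{1}{-5 + v}$ ($R{\left(v \right)} = \frac{1}{-5 + v} - -192 = \frac{1}{-5 + v} + 192 = 192 + \frac{1}{-5 + v}$)
$s{\left(q \right)} = 3$
$u{\left(U,O \right)} = \sqrt{3 + U}$
$u{\left(\left(-404 + 407\right) + 572,-480 \right)} - \left(1783172 + R{\left(-655 \right)}\right) = \sqrt{3 + \left(\left(-404 + 407\right) + 572\right)} - \left(1783172 + \frac{-959 + 192 \left(-655\right)}{-5 - 655}\right) = \sqrt{3 + \left(3 + 572\right)} - \left(1783172 + \frac{-959 - 125760}{-660}\right) = \sqrt{3 + 575} - \left(1783172 - - \frac{126719}{660}\right) = \sqrt{578} - \left(1783172 + \frac{126719}{660}\right) = 17 \sqrt{2} - \frac{1177020239}{660} = - \frac{1177020239}{660} + 17 \sqrt{2}$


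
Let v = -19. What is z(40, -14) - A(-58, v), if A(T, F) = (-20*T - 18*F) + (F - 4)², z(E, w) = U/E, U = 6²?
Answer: -20301/10 ≈ -2030.1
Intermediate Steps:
U = 36
z(E, w) = 36/E
A(T, F) = (-4 + F)² - 20*T - 18*F (A(T, F) = (-20*T - 18*F) + (-4 + F)² = (-4 + F)² - 20*T - 18*F)
z(40, -14) - A(-58, v) = 36/40 - ((-4 - 19)² - 20*(-58) - 18*(-19)) = 36*(1/40) - ((-23)² + 1160 + 342) = 9/10 - (529 + 1160 + 342) = 9/10 - 1*2031 = 9/10 - 2031 = -20301/10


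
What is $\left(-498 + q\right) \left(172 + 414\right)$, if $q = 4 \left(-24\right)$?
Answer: $-348084$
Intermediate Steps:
$q = -96$
$\left(-498 + q\right) \left(172 + 414\right) = \left(-498 - 96\right) \left(172 + 414\right) = \left(-594\right) 586 = -348084$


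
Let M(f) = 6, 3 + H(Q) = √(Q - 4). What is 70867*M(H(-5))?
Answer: 425202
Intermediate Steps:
H(Q) = -3 + √(-4 + Q) (H(Q) = -3 + √(Q - 4) = -3 + √(-4 + Q))
70867*M(H(-5)) = 70867*6 = 425202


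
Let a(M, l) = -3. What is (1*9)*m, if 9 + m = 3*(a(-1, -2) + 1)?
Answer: -135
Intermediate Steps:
m = -15 (m = -9 + 3*(-3 + 1) = -9 + 3*(-2) = -9 - 6 = -15)
(1*9)*m = (1*9)*(-15) = 9*(-15) = -135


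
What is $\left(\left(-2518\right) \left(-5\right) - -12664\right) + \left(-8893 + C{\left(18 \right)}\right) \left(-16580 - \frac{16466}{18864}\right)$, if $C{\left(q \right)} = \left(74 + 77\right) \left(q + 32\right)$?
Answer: $\frac{210271030727}{9432} \approx 2.2293 \cdot 10^{7}$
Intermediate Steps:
$C{\left(q \right)} = 4832 + 151 q$ ($C{\left(q \right)} = 151 \left(32 + q\right) = 4832 + 151 q$)
$\left(\left(-2518\right) \left(-5\right) - -12664\right) + \left(-8893 + C{\left(18 \right)}\right) \left(-16580 - \frac{16466}{18864}\right) = \left(\left(-2518\right) \left(-5\right) - -12664\right) + \left(-8893 + \left(4832 + 151 \cdot 18\right)\right) \left(-16580 - \frac{16466}{18864}\right) = \left(12590 + 12664\right) + \left(-8893 + \left(4832 + 2718\right)\right) \left(-16580 - \frac{8233}{9432}\right) = 25254 + \left(-8893 + 7550\right) \left(-16580 - \frac{8233}{9432}\right) = 25254 - - \frac{210032834999}{9432} = 25254 + \frac{210032834999}{9432} = \frac{210271030727}{9432}$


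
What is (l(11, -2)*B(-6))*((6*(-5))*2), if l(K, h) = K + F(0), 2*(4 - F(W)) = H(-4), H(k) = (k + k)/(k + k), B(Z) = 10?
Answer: -8700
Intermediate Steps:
H(k) = 1 (H(k) = (2*k)/((2*k)) = (2*k)*(1/(2*k)) = 1)
F(W) = 7/2 (F(W) = 4 - 1/2*1 = 4 - 1/2 = 7/2)
l(K, h) = 7/2 + K (l(K, h) = K + 7/2 = 7/2 + K)
(l(11, -2)*B(-6))*((6*(-5))*2) = ((7/2 + 11)*10)*((6*(-5))*2) = ((29/2)*10)*(-30*2) = 145*(-60) = -8700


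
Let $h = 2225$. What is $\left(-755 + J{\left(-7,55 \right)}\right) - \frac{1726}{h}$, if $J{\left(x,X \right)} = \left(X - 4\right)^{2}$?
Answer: $\frac{4105624}{2225} \approx 1845.2$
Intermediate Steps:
$J{\left(x,X \right)} = \left(-4 + X\right)^{2}$
$\left(-755 + J{\left(-7,55 \right)}\right) - \frac{1726}{h} = \left(-755 + \left(-4 + 55\right)^{2}\right) - \frac{1726}{2225} = \left(-755 + 51^{2}\right) - \frac{1726}{2225} = \left(-755 + 2601\right) - \frac{1726}{2225} = 1846 - \frac{1726}{2225} = \frac{4105624}{2225}$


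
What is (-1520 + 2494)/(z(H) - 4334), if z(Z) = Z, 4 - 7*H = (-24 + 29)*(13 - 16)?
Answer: -6818/30319 ≈ -0.22488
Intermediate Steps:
H = 19/7 (H = 4/7 - (-24 + 29)*(13 - 16)/7 = 4/7 - 5*(-3)/7 = 4/7 - ⅐*(-15) = 4/7 + 15/7 = 19/7 ≈ 2.7143)
(-1520 + 2494)/(z(H) - 4334) = (-1520 + 2494)/(19/7 - 4334) = 974/(-30319/7) = 974*(-7/30319) = -6818/30319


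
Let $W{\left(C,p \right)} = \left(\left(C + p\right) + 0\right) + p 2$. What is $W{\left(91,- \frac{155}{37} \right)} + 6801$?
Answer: $\frac{254539}{37} \approx 6879.4$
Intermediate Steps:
$W{\left(C,p \right)} = C + 3 p$ ($W{\left(C,p \right)} = \left(C + p\right) + 2 p = C + 3 p$)
$W{\left(91,- \frac{155}{37} \right)} + 6801 = \left(91 + 3 \left(- \frac{155}{37}\right)\right) + 6801 = \left(91 - \frac{465}{37}\right) + 6801 = \frac{2902}{37} + 6801 = \frac{254539}{37}$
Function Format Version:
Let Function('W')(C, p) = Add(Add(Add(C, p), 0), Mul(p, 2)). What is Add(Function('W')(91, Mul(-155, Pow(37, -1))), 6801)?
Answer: Rational(254539, 37) ≈ 6879.4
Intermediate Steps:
Function('W')(C, p) = Add(C, Mul(3, p)) (Function('W')(C, p) = Add(Add(C, p), Mul(2, p)) = Add(C, Mul(3, p)))
Add(Function('W')(91, Mul(-155, Pow(37, -1))), 6801) = Add(Add(91, Mul(3, Mul(-155, Pow(37, -1)))), 6801) = Add(Add(91, Mul(3, Mul(-155, Rational(1, 37)))), 6801) = Add(Add(91, Mul(3, Rational(-155, 37))), 6801) = Add(Add(91, Rational(-465, 37)), 6801) = Add(Rational(2902, 37), 6801) = Rational(254539, 37)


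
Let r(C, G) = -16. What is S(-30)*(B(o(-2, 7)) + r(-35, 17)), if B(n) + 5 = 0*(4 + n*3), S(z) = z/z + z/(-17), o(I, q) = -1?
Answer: -987/17 ≈ -58.059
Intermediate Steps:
S(z) = 1 - z/17 (S(z) = 1 + z*(-1/17) = 1 - z/17)
B(n) = -5 (B(n) = -5 + 0*(4 + n*3) = -5 + 0*(4 + 3*n) = -5 + 0 = -5)
S(-30)*(B(o(-2, 7)) + r(-35, 17)) = (1 - 1/17*(-30))*(-5 - 16) = (1 + 30/17)*(-21) = (47/17)*(-21) = -987/17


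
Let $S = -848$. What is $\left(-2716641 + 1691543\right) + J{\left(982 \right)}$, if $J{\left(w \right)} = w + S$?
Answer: $-1024964$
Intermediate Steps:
$J{\left(w \right)} = -848 + w$ ($J{\left(w \right)} = w - 848 = -848 + w$)
$\left(-2716641 + 1691543\right) + J{\left(982 \right)} = \left(-2716641 + 1691543\right) + \left(-848 + 982\right) = -1025098 + 134 = -1024964$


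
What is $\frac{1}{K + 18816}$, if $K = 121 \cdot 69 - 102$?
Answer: $\frac{1}{27063} \approx 3.6951 \cdot 10^{-5}$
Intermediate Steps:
$K = 8247$ ($K = 8349 - 102 = 8247$)
$\frac{1}{K + 18816} = \frac{1}{8247 + 18816} = \frac{1}{27063}$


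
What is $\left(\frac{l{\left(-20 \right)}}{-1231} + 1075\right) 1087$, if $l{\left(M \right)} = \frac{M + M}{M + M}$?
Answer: $\frac{1438453188}{1231} \approx 1.1685 \cdot 10^{6}$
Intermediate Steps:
$l{\left(M \right)} = 1$ ($l{\left(M \right)} = \frac{2 M}{2 M} = 2 M \frac{1}{2 M} = 1$)
$\left(\frac{l{\left(-20 \right)}}{-1231} + 1075\right) 1087 = \left(1 \frac{1}{-1231} + 1075\right) 1087 = \left(1 \left(- \frac{1}{1231}\right) + 1075\right) 1087 = \left(- \frac{1}{1231} + 1075\right) 1087 = \frac{1323324}{1231} \cdot 1087 = \frac{1438453188}{1231}$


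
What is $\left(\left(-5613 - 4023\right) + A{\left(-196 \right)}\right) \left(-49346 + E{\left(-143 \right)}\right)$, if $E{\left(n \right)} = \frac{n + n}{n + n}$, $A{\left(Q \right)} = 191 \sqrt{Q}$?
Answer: $475488420 - 131948530 i \approx 4.7549 \cdot 10^{8} - 1.3195 \cdot 10^{8} i$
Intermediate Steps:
$E{\left(n \right)} = 1$ ($E{\left(n \right)} = \frac{2 n}{2 n} = 2 n \frac{1}{2 n} = 1$)
$\left(\left(-5613 - 4023\right) + A{\left(-196 \right)}\right) \left(-49346 + E{\left(-143 \right)}\right) = \left(\left(-5613 - 4023\right) + 191 \sqrt{-196}\right) \left(-49346 + 1\right) = \left(-9636 + 191 \cdot 14 i\right) \left(-49345\right) = \left(-9636 + 2674 i\right) \left(-49345\right) = 475488420 - 131948530 i$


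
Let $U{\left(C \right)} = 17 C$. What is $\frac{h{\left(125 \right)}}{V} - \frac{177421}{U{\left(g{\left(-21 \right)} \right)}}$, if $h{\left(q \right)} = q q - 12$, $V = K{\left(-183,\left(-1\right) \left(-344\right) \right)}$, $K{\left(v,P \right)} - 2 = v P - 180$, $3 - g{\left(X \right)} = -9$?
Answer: $- \frac{5601886391}{6439260} \approx -869.96$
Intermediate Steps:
$g{\left(X \right)} = 12$ ($g{\left(X \right)} = 3 - -9 = 3 + 9 = 12$)
$K{\left(v,P \right)} = -178 + P v$ ($K{\left(v,P \right)} = 2 + \left(v P - 180\right) = 2 + \left(P v - 180\right) = 2 + \left(-180 + P v\right) = -178 + P v$)
$V = -63130$ ($V = -178 + \left(-1\right) \left(-344\right) \left(-183\right) = -178 + 344 \left(-183\right) = -178 - 62952 = -63130$)
$h{\left(q \right)} = -12 + q^{2}$ ($h{\left(q \right)} = q^{2} - 12 = -12 + q^{2}$)
$\frac{h{\left(125 \right)}}{V} - \frac{177421}{U{\left(g{\left(-21 \right)} \right)}} = \frac{-12 + 125^{2}}{-63130} - \frac{177421}{17 \cdot 12} = \left(-12 + 15625\right) \left(- \frac{1}{63130}\right) - \frac{177421}{204} = 15613 \left(- \frac{1}{63130}\right) - \frac{177421}{204} = - \frac{15613}{63130} - \frac{177421}{204} = - \frac{5601886391}{6439260}$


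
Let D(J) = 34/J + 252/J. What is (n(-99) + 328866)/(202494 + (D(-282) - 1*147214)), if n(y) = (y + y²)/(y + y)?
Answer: 46363197/7794337 ≈ 5.9483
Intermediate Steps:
D(J) = 286/J
n(y) = (y + y²)/(2*y) (n(y) = (y + y²)/((2*y)) = (y + y²)*(1/(2*y)) = (y + y²)/(2*y))
(n(-99) + 328866)/(202494 + (D(-282) - 1*147214)) = ((½ + (½)*(-99)) + 328866)/(202494 + (286/(-282) - 1*147214)) = ((½ - 99/2) + 328866)/(202494 + (286*(-1/282) - 147214)) = (-49 + 328866)/(202494 + (-143/141 - 147214)) = 328817/(202494 - 20757317/141) = 328817/(7794337/141) = 328817*(141/7794337) = 46363197/7794337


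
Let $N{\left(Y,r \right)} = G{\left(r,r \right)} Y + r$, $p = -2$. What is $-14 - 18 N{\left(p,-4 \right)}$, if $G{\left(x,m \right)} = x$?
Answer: $-86$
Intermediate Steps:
$N{\left(Y,r \right)} = r + Y r$ ($N{\left(Y,r \right)} = r Y + r = Y r + r = r + Y r$)
$-14 - 18 N{\left(p,-4 \right)} = -14 - 18 \left(- 4 \left(1 - 2\right)\right) = -14 - 18 \left(\left(-4\right) \left(-1\right)\right) = -14 - 72 = -86$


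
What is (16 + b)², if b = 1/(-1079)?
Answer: 298011169/1164241 ≈ 255.97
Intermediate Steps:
b = -1/1079 ≈ -0.00092678
(16 + b)² = (16 - 1/1079)² = (17263/1079)² = 298011169/1164241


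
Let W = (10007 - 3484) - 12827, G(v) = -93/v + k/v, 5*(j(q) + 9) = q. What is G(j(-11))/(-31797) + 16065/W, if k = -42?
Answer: -397362615/155904224 ≈ -2.5488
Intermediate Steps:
j(q) = -9 + q/5
G(v) = -135/v (G(v) = -93/v - 42/v = -135/v)
W = -6304 (W = 6523 - 12827 = -6304)
G(j(-11))/(-31797) + 16065/W = -135/(-9 + (1/5)*(-11))/(-31797) + 16065/(-6304) = -135/(-9 - 11/5)*(-1/31797) + 16065*(-1/6304) = -135/(-56/5)*(-1/31797) - 16065/6304 = -135*(-5/56)*(-1/31797) - 16065/6304 = (675/56)*(-1/31797) - 16065/6304 = -75/197848 - 16065/6304 = -397362615/155904224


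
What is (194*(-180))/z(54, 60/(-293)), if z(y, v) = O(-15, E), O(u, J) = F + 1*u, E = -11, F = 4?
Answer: 34920/11 ≈ 3174.5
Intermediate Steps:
O(u, J) = 4 + u (O(u, J) = 4 + 1*u = 4 + u)
z(y, v) = -11 (z(y, v) = 4 - 15 = -11)
(194*(-180))/z(54, 60/(-293)) = (194*(-180))/(-11) = -34920*(-1/11) = 34920/11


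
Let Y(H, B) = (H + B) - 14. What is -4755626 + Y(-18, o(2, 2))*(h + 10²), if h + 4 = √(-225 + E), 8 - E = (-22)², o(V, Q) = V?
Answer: -4758506 - 30*I*√701 ≈ -4.7585e+6 - 794.29*I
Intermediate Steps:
E = -476 (E = 8 - 1*(-22)² = 8 - 1*484 = 8 - 484 = -476)
Y(H, B) = -14 + B + H (Y(H, B) = (B + H) - 14 = -14 + B + H)
h = -4 + I*√701 (h = -4 + √(-225 - 476) = -4 + √(-701) = -4 + I*√701 ≈ -4.0 + 26.476*I)
-4755626 + Y(-18, o(2, 2))*(h + 10²) = -4755626 + (-14 + 2 - 18)*((-4 + I*√701) + 10²) = -4755626 - 30*((-4 + I*√701) + 100) = -4755626 - 30*(96 + I*√701) = -4755626 + (-2880 - 30*I*√701) = -4758506 - 30*I*√701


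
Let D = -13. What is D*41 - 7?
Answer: -540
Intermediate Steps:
D*41 - 7 = -13*41 - 7 = -533 - 7 = -540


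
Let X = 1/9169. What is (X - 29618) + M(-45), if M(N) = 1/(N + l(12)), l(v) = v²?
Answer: -26885167490/907731 ≈ -29618.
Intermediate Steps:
X = 1/9169 ≈ 0.00010906
M(N) = 1/(144 + N) (M(N) = 1/(N + 12²) = 1/(N + 144) = 1/(144 + N))
(X - 29618) + M(-45) = (1/9169 - 29618) + 1/(144 - 45) = -271567441/9169 + 1/99 = -26885167490/907731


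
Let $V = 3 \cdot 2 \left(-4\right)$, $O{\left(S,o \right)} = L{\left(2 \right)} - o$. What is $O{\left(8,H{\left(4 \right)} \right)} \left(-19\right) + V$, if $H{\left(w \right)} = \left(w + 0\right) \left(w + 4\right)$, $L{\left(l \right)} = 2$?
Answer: $546$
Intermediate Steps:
$H{\left(w \right)} = w \left(4 + w\right)$
$O{\left(S,o \right)} = 2 - o$
$V = -24$ ($V = 6 \left(-4\right) = -24$)
$O{\left(8,H{\left(4 \right)} \right)} \left(-19\right) + V = \left(2 - 4 \left(4 + 4\right)\right) \left(-19\right) - 24 = \left(2 - 4 \cdot 8\right) \left(-19\right) - 24 = \left(2 - 32\right) \left(-19\right) - 24 = \left(-30\right) \left(-19\right) - 24 = 570 - 24 = 546$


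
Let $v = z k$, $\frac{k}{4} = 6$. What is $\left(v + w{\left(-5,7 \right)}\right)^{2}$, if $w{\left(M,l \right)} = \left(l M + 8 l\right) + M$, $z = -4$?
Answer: $6400$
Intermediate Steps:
$k = 24$ ($k = 4 \cdot 6 = 24$)
$w{\left(M,l \right)} = M + 8 l + M l$ ($w{\left(M,l \right)} = \left(M l + 8 l\right) + M = \left(8 l + M l\right) + M = M + 8 l + M l$)
$v = -96$ ($v = \left(-4\right) 24 = -96$)
$\left(v + w{\left(-5,7 \right)}\right)^{2} = \left(-96 - -16\right)^{2} = \left(-96 + 16\right)^{2} = \left(-80\right)^{2} = 6400$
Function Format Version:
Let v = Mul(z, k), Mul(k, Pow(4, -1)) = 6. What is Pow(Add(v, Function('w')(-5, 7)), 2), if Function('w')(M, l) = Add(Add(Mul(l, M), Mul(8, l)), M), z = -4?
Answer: 6400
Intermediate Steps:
k = 24 (k = Mul(4, 6) = 24)
Function('w')(M, l) = Add(M, Mul(8, l), Mul(M, l)) (Function('w')(M, l) = Add(Add(Mul(M, l), Mul(8, l)), M) = Add(Add(Mul(8, l), Mul(M, l)), M) = Add(M, Mul(8, l), Mul(M, l)))
v = -96 (v = Mul(-4, 24) = -96)
Pow(Add(v, Function('w')(-5, 7)), 2) = Pow(Add(-96, Add(-5, Mul(8, 7), Mul(-5, 7))), 2) = Pow(Add(-96, Add(-5, 56, -35)), 2) = Pow(Add(-96, 16), 2) = Pow(-80, 2) = 6400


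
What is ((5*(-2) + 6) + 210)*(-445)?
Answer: -91670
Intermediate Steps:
((5*(-2) + 6) + 210)*(-445) = ((-10 + 6) + 210)*(-445) = (-4 + 210)*(-445) = 206*(-445) = -91670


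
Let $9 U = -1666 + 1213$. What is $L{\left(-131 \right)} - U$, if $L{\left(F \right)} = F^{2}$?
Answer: $\frac{51634}{3} \approx 17211.0$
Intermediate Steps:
$U = - \frac{151}{3}$ ($U = \frac{-1666 + 1213}{9} = \frac{1}{9} \left(-453\right) = - \frac{151}{3} \approx -50.333$)
$L{\left(-131 \right)} - U = \left(-131\right)^{2} - - \frac{151}{3} = 17161 + \frac{151}{3} = \frac{51634}{3}$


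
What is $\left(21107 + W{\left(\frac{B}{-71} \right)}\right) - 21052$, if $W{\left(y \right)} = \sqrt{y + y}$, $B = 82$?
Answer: $55 + \frac{2 i \sqrt{2911}}{71} \approx 55.0 + 1.5198 i$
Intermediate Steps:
$W{\left(y \right)} = \sqrt{2} \sqrt{y}$ ($W{\left(y \right)} = \sqrt{2 y} = \sqrt{2} \sqrt{y}$)
$\left(21107 + W{\left(\frac{B}{-71} \right)}\right) - 21052 = \left(21107 + \sqrt{2} \sqrt{\frac{82}{-71}}\right) - 21052 = \left(21107 + \sqrt{2} \sqrt{82 \left(- \frac{1}{71}\right)}\right) - 21052 = \left(21107 + \sqrt{2} \sqrt{- \frac{82}{71}}\right) - 21052 = \left(21107 + \sqrt{2} \frac{i \sqrt{5822}}{71}\right) - 21052 = \left(21107 + \frac{2 i \sqrt{2911}}{71}\right) - 21052 = 55 + \frac{2 i \sqrt{2911}}{71}$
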